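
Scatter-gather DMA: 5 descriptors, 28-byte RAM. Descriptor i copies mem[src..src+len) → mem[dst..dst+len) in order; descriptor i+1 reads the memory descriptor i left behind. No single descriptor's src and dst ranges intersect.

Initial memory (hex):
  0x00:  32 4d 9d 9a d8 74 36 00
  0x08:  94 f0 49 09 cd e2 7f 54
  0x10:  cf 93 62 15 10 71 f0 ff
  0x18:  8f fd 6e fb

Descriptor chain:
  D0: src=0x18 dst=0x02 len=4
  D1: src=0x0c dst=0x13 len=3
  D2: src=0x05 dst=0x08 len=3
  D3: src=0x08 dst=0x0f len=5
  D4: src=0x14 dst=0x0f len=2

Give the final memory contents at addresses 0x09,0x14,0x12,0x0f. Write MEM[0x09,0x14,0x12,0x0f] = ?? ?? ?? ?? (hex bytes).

D0: mem[0x02..0x05] <- [8f fd 6e fb]
D1: mem[0x13..0x15] <- [cd e2 7f]
D2: mem[0x08..0x0a] <- [fb 36 00]
D3: mem[0x0f..0x13] <- [fb 36 00 09 cd]
D4: mem[0x0f..0x10] <- [e2 7f]
query mem[0x09]=0x36, mem[0x14]=0xe2, mem[0x12]=0x09, mem[0x0f]=0xe2

MEM[0x09,0x14,0x12,0x0f] = 36 e2 09 e2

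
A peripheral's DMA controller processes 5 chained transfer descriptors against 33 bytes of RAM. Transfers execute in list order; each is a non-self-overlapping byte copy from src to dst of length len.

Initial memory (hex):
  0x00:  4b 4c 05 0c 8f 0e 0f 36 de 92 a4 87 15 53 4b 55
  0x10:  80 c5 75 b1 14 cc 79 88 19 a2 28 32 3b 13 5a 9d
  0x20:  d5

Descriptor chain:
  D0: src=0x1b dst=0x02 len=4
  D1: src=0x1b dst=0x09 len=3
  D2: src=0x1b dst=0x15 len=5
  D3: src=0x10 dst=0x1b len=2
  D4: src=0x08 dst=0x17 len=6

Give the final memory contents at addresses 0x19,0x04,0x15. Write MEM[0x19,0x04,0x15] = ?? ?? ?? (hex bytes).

  after D0: wrote 4B at 0x02 = 323b135a
  after D1: wrote 3B at 0x09 = 323b13
  after D2: wrote 5B at 0x15 = 323b135a9d
  after D3: wrote 2B at 0x1b = 80c5
  after D4: wrote 6B at 0x17 = de323b131553
query mem[0x19]=0x3b, mem[0x04]=0x13, mem[0x15]=0x32

MEM[0x19,0x04,0x15] = 3b 13 32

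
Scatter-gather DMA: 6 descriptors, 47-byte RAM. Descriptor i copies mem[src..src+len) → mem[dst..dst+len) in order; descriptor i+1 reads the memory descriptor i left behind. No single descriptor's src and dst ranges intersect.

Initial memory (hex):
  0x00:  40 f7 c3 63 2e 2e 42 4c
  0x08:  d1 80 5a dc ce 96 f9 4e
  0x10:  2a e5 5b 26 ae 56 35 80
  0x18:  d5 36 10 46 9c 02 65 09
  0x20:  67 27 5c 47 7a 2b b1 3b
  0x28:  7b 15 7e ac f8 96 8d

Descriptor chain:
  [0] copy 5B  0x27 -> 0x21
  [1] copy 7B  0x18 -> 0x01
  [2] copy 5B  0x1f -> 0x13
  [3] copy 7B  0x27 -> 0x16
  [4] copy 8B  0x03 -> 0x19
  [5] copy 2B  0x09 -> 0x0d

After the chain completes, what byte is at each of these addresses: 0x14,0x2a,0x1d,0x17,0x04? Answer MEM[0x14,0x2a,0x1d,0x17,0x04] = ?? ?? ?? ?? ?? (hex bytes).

MEM[0x14,0x2a,0x1d,0x17,0x04] = 67 7e 65 7b 46

[0] 0x27->0x21 len=5 : 3b 7b 15 7e ac
[1] 0x18->0x01 len=7 : d5 36 10 46 9c 02 65
[2] 0x1f->0x13 len=5 : 09 67 3b 7b 15
[3] 0x27->0x16 len=7 : 3b 7b 15 7e ac f8 96
[4] 0x03->0x19 len=8 : 10 46 9c 02 65 d1 80 5a
[5] 0x09->0x0d len=2 : 80 5a
query mem[0x14]=0x67, mem[0x2a]=0x7e, mem[0x1d]=0x65, mem[0x17]=0x7b, mem[0x04]=0x46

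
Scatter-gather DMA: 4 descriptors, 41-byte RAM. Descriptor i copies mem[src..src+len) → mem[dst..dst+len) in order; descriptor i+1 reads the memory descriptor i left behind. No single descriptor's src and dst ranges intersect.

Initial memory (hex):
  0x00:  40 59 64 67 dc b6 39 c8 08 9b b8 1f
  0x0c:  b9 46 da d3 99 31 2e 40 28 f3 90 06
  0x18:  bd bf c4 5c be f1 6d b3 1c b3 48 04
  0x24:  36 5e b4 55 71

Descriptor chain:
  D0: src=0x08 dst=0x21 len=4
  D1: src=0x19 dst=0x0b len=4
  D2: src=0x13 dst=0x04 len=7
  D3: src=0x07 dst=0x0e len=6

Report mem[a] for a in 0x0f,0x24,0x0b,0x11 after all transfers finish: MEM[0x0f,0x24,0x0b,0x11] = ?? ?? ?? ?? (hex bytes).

MEM[0x0f,0x24,0x0b,0x11] = 06 1f bf bf

#0 dst[0x21+4] := {0x08,0x9b,0xb8,0x1f}
#1 dst[0x0b+4] := {0xbf,0xc4,0x5c,0xbe}
#2 dst[0x04+7] := {0x40,0x28,0xf3,0x90,0x06,0xbd,0xbf}
#3 dst[0x0e+6] := {0x90,0x06,0xbd,0xbf,0xbf,0xc4}
query mem[0x0f]=0x06, mem[0x24]=0x1f, mem[0x0b]=0xbf, mem[0x11]=0xbf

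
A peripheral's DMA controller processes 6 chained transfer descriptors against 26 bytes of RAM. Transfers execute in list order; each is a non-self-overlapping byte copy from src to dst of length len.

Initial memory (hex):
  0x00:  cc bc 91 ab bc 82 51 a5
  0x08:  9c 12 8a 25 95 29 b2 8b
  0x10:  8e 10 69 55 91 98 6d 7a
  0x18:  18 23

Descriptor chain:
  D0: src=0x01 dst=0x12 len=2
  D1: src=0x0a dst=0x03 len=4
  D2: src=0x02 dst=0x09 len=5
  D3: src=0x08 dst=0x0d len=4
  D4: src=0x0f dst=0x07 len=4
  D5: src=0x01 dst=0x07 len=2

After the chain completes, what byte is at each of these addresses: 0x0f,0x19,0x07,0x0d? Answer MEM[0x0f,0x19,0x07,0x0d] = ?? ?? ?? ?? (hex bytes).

MEM[0x0f,0x19,0x07,0x0d] = 8a 23 bc 9c

D0: mem[0x12..0x13] <- [bc 91]
D1: mem[0x03..0x06] <- [8a 25 95 29]
D2: mem[0x09..0x0d] <- [91 8a 25 95 29]
D3: mem[0x0d..0x10] <- [9c 91 8a 25]
D4: mem[0x07..0x0a] <- [8a 25 10 bc]
D5: mem[0x07..0x08] <- [bc 91]
query mem[0x0f]=0x8a, mem[0x19]=0x23, mem[0x07]=0xbc, mem[0x0d]=0x9c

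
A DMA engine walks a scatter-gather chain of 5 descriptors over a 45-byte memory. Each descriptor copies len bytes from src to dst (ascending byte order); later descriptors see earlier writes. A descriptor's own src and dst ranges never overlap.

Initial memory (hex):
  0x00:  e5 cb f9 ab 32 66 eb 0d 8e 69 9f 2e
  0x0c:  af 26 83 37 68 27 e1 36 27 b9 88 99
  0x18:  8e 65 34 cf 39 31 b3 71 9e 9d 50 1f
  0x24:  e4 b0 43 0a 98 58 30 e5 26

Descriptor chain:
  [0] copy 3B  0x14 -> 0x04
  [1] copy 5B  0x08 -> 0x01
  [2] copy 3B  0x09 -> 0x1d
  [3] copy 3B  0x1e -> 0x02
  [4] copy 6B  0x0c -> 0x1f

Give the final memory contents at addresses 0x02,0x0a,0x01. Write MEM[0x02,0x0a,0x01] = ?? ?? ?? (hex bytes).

MEM[0x02,0x0a,0x01] = 9f 9f 8e

[0] 0x14->0x04 len=3 : 27 b9 88
[1] 0x08->0x01 len=5 : 8e 69 9f 2e af
[2] 0x09->0x1d len=3 : 69 9f 2e
[3] 0x1e->0x02 len=3 : 9f 2e 9e
[4] 0x0c->0x1f len=6 : af 26 83 37 68 27
query mem[0x02]=0x9f, mem[0x0a]=0x9f, mem[0x01]=0x8e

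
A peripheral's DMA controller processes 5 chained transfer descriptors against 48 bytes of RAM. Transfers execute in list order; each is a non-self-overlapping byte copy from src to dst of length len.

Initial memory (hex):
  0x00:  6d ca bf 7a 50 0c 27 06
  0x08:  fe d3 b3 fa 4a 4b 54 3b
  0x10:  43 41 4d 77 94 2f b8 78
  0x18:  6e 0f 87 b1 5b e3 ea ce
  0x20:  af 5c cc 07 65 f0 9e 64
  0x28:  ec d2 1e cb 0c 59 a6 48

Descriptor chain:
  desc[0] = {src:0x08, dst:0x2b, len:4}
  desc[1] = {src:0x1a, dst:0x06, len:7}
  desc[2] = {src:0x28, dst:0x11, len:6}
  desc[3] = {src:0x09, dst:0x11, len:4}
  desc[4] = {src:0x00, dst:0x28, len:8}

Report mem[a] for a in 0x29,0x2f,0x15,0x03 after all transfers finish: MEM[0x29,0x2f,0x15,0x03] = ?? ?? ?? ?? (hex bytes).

MEM[0x29,0x2f,0x15,0x03] = ca b1 d3 7a

#0 dst[0x2b+4] := {0xfe,0xd3,0xb3,0xfa}
#1 dst[0x06+7] := {0x87,0xb1,0x5b,0xe3,0xea,0xce,0xaf}
#2 dst[0x11+6] := {0xec,0xd2,0x1e,0xfe,0xd3,0xb3}
#3 dst[0x11+4] := {0xe3,0xea,0xce,0xaf}
#4 dst[0x28+8] := {0x6d,0xca,0xbf,0x7a,0x50,0x0c,0x87,0xb1}
query mem[0x29]=0xca, mem[0x2f]=0xb1, mem[0x15]=0xd3, mem[0x03]=0x7a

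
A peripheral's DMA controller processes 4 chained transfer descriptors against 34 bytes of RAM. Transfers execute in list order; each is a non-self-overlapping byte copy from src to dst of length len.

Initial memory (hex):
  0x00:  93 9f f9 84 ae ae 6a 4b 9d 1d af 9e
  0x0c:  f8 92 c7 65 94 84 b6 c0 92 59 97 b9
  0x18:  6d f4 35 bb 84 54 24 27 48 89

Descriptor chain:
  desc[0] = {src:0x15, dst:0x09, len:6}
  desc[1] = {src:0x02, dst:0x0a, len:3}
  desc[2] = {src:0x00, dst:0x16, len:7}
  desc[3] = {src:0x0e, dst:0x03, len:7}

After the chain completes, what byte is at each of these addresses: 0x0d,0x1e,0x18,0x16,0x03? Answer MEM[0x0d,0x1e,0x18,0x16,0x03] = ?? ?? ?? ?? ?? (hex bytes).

D0: mem[0x09..0x0e] <- [59 97 b9 6d f4 35]
D1: mem[0x0a..0x0c] <- [f9 84 ae]
D2: mem[0x16..0x1c] <- [93 9f f9 84 ae ae 6a]
D3: mem[0x03..0x09] <- [35 65 94 84 b6 c0 92]
query mem[0x0d]=0xf4, mem[0x1e]=0x24, mem[0x18]=0xf9, mem[0x16]=0x93, mem[0x03]=0x35

MEM[0x0d,0x1e,0x18,0x16,0x03] = f4 24 f9 93 35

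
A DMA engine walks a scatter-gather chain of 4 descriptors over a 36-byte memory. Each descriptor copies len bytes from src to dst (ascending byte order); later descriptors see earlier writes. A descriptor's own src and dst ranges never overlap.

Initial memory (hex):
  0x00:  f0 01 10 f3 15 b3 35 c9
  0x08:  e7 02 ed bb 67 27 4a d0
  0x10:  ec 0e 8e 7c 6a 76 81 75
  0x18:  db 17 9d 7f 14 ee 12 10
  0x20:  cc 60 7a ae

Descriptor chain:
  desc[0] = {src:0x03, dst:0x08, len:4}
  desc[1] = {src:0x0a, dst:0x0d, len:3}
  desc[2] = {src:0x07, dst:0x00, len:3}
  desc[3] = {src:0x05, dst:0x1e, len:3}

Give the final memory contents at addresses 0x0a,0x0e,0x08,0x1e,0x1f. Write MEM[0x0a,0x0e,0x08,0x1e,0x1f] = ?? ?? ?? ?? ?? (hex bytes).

[0] 0x03->0x08 len=4 : f3 15 b3 35
[1] 0x0a->0x0d len=3 : b3 35 67
[2] 0x07->0x00 len=3 : c9 f3 15
[3] 0x05->0x1e len=3 : b3 35 c9
query mem[0x0a]=0xb3, mem[0x0e]=0x35, mem[0x08]=0xf3, mem[0x1e]=0xb3, mem[0x1f]=0x35

MEM[0x0a,0x0e,0x08,0x1e,0x1f] = b3 35 f3 b3 35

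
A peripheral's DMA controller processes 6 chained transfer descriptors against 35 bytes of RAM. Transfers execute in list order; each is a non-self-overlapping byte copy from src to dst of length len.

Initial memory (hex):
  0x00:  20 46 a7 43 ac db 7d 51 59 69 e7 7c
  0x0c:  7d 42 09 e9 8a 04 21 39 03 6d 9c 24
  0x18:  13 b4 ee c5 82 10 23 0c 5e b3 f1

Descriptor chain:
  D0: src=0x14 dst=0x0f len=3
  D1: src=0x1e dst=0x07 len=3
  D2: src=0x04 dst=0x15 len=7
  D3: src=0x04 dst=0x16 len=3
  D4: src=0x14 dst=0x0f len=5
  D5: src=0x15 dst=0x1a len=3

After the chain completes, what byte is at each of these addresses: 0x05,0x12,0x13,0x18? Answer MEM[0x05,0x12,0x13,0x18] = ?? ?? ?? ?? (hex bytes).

MEM[0x05,0x12,0x13,0x18] = db db 7d 7d

D0: mem[0x0f..0x11] <- [03 6d 9c]
D1: mem[0x07..0x09] <- [23 0c 5e]
D2: mem[0x15..0x1b] <- [ac db 7d 23 0c 5e e7]
D3: mem[0x16..0x18] <- [ac db 7d]
D4: mem[0x0f..0x13] <- [03 ac ac db 7d]
D5: mem[0x1a..0x1c] <- [ac ac db]
query mem[0x05]=0xdb, mem[0x12]=0xdb, mem[0x13]=0x7d, mem[0x18]=0x7d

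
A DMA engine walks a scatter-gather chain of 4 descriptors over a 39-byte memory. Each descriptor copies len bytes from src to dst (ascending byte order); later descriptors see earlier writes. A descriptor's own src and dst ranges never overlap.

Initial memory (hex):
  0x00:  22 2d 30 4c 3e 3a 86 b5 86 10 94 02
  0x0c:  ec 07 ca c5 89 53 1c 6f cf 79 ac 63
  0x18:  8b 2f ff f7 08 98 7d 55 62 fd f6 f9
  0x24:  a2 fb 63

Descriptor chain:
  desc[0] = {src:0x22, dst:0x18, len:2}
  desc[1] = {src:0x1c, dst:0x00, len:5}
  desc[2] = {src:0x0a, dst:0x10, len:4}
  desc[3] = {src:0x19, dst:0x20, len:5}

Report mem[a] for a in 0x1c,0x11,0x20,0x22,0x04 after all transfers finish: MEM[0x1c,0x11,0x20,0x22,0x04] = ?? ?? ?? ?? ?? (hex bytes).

MEM[0x1c,0x11,0x20,0x22,0x04] = 08 02 f9 f7 62

  after D0: wrote 2B at 0x18 = f6f9
  after D1: wrote 5B at 0x00 = 08987d5562
  after D2: wrote 4B at 0x10 = 9402ec07
  after D3: wrote 5B at 0x20 = f9fff70898
query mem[0x1c]=0x08, mem[0x11]=0x02, mem[0x20]=0xf9, mem[0x22]=0xf7, mem[0x04]=0x62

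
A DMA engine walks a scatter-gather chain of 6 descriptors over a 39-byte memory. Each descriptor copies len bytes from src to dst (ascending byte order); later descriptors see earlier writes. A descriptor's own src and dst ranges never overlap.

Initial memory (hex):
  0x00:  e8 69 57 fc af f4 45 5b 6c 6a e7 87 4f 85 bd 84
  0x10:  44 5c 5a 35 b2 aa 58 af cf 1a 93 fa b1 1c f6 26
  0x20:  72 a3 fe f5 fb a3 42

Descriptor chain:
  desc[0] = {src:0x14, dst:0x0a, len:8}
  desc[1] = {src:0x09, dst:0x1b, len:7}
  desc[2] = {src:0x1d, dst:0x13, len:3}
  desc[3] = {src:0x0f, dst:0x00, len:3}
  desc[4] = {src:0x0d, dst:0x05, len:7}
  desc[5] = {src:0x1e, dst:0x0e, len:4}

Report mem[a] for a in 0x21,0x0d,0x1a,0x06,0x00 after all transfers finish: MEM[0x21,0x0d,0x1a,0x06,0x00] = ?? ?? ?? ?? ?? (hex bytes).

MEM[0x21,0x0d,0x1a,0x06,0x00] = 1a af 93 cf 1a

[0] 0x14->0x0a len=8 : b2 aa 58 af cf 1a 93 fa
[1] 0x09->0x1b len=7 : 6a b2 aa 58 af cf 1a
[2] 0x1d->0x13 len=3 : aa 58 af
[3] 0x0f->0x00 len=3 : 1a 93 fa
[4] 0x0d->0x05 len=7 : af cf 1a 93 fa 5a aa
[5] 0x1e->0x0e len=4 : 58 af cf 1a
query mem[0x21]=0x1a, mem[0x0d]=0xaf, mem[0x1a]=0x93, mem[0x06]=0xcf, mem[0x00]=0x1a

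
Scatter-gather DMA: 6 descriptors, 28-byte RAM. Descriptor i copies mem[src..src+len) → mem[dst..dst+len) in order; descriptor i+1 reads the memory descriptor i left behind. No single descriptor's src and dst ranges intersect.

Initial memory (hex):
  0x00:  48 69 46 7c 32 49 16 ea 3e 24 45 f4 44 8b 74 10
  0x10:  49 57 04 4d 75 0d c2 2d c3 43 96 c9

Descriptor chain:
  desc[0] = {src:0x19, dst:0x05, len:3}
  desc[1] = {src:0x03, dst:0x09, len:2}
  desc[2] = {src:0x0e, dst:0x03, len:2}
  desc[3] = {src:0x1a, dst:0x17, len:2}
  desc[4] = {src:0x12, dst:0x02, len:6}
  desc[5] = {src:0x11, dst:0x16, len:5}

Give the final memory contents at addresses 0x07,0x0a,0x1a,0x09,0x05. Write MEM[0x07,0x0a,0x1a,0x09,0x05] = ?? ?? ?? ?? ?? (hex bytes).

D0: mem[0x05..0x07] <- [43 96 c9]
D1: mem[0x09..0x0a] <- [7c 32]
D2: mem[0x03..0x04] <- [74 10]
D3: mem[0x17..0x18] <- [96 c9]
D4: mem[0x02..0x07] <- [04 4d 75 0d c2 96]
D5: mem[0x16..0x1a] <- [57 04 4d 75 0d]
query mem[0x07]=0x96, mem[0x0a]=0x32, mem[0x1a]=0x0d, mem[0x09]=0x7c, mem[0x05]=0x0d

MEM[0x07,0x0a,0x1a,0x09,0x05] = 96 32 0d 7c 0d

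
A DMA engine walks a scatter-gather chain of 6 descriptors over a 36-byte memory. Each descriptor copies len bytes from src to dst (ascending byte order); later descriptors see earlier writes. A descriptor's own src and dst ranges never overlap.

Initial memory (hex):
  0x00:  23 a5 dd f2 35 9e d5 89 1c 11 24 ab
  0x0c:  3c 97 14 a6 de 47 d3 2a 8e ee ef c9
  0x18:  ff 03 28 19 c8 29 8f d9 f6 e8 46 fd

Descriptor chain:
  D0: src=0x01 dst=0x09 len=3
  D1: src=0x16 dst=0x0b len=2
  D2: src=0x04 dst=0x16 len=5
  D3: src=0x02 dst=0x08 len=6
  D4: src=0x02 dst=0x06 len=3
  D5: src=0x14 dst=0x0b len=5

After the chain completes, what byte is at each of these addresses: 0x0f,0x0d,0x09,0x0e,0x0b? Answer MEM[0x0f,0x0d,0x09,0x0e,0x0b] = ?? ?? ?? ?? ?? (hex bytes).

#0 dst[0x09+3] := {0xa5,0xdd,0xf2}
#1 dst[0x0b+2] := {0xef,0xc9}
#2 dst[0x16+5] := {0x35,0x9e,0xd5,0x89,0x1c}
#3 dst[0x08+6] := {0xdd,0xf2,0x35,0x9e,0xd5,0x89}
#4 dst[0x06+3] := {0xdd,0xf2,0x35}
#5 dst[0x0b+5] := {0x8e,0xee,0x35,0x9e,0xd5}
query mem[0x0f]=0xd5, mem[0x0d]=0x35, mem[0x09]=0xf2, mem[0x0e]=0x9e, mem[0x0b]=0x8e

MEM[0x0f,0x0d,0x09,0x0e,0x0b] = d5 35 f2 9e 8e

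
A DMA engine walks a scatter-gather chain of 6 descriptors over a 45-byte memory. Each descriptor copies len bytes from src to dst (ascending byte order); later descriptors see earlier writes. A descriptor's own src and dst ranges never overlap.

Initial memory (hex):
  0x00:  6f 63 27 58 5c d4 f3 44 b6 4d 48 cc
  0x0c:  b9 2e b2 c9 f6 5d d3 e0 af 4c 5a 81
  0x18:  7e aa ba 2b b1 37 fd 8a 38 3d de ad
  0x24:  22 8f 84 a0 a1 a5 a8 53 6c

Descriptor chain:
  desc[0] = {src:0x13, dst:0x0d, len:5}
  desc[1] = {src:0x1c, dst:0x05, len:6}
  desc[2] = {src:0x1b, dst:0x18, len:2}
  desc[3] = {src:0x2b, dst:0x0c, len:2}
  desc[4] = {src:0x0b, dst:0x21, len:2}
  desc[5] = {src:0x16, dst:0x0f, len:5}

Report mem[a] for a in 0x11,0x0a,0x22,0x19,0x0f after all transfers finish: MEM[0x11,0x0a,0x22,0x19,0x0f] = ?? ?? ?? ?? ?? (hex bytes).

#0 dst[0x0d+5] := {0xe0,0xaf,0x4c,0x5a,0x81}
#1 dst[0x05+6] := {0xb1,0x37,0xfd,0x8a,0x38,0x3d}
#2 dst[0x18+2] := {0x2b,0xb1}
#3 dst[0x0c+2] := {0x53,0x6c}
#4 dst[0x21+2] := {0xcc,0x53}
#5 dst[0x0f+5] := {0x5a,0x81,0x2b,0xb1,0xba}
query mem[0x11]=0x2b, mem[0x0a]=0x3d, mem[0x22]=0x53, mem[0x19]=0xb1, mem[0x0f]=0x5a

MEM[0x11,0x0a,0x22,0x19,0x0f] = 2b 3d 53 b1 5a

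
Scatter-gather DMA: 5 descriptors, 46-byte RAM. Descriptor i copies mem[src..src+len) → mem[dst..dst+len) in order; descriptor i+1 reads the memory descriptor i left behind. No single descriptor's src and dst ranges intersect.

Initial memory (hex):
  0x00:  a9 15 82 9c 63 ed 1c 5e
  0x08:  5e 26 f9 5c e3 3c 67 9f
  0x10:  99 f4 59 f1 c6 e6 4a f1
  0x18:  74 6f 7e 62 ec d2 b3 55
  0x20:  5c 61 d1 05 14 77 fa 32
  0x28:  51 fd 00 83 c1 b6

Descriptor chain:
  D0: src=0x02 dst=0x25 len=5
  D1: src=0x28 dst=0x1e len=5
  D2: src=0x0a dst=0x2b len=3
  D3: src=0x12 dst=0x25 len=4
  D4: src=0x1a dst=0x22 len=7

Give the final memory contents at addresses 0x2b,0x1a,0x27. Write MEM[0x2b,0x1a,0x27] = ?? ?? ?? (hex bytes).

MEM[0x2b,0x1a,0x27] = f9 7e 1c

[0] 0x02->0x25 len=5 : 82 9c 63 ed 1c
[1] 0x28->0x1e len=5 : ed 1c 00 83 c1
[2] 0x0a->0x2b len=3 : f9 5c e3
[3] 0x12->0x25 len=4 : 59 f1 c6 e6
[4] 0x1a->0x22 len=7 : 7e 62 ec d2 ed 1c 00
query mem[0x2b]=0xf9, mem[0x1a]=0x7e, mem[0x27]=0x1c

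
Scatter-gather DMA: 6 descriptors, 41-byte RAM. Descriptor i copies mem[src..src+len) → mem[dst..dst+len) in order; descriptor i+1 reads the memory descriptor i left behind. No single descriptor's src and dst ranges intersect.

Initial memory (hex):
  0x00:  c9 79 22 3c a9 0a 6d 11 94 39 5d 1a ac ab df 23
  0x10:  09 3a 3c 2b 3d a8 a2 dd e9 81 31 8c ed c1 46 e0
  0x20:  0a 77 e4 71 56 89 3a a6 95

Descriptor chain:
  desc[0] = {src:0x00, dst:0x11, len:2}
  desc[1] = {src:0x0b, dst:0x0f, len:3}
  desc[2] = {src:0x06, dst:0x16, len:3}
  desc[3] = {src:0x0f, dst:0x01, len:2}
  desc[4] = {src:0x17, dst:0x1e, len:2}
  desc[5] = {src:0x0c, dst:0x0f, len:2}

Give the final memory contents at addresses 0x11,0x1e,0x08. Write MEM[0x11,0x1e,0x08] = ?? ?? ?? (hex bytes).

MEM[0x11,0x1e,0x08] = ab 11 94

D0: mem[0x11..0x12] <- [c9 79]
D1: mem[0x0f..0x11] <- [1a ac ab]
D2: mem[0x16..0x18] <- [6d 11 94]
D3: mem[0x01..0x02] <- [1a ac]
D4: mem[0x1e..0x1f] <- [11 94]
D5: mem[0x0f..0x10] <- [ac ab]
query mem[0x11]=0xab, mem[0x1e]=0x11, mem[0x08]=0x94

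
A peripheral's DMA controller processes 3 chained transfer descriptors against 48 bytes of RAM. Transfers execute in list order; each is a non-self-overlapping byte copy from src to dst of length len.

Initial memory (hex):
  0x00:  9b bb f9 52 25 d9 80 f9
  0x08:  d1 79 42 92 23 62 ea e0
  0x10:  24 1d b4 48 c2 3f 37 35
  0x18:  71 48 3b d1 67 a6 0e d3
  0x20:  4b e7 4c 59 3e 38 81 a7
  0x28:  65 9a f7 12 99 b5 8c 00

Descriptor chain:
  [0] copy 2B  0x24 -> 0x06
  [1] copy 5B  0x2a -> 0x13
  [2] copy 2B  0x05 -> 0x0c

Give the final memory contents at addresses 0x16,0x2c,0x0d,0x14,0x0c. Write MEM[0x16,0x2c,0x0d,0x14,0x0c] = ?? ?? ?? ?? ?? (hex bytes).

D0: mem[0x06..0x07] <- [3e 38]
D1: mem[0x13..0x17] <- [f7 12 99 b5 8c]
D2: mem[0x0c..0x0d] <- [d9 3e]
query mem[0x16]=0xb5, mem[0x2c]=0x99, mem[0x0d]=0x3e, mem[0x14]=0x12, mem[0x0c]=0xd9

MEM[0x16,0x2c,0x0d,0x14,0x0c] = b5 99 3e 12 d9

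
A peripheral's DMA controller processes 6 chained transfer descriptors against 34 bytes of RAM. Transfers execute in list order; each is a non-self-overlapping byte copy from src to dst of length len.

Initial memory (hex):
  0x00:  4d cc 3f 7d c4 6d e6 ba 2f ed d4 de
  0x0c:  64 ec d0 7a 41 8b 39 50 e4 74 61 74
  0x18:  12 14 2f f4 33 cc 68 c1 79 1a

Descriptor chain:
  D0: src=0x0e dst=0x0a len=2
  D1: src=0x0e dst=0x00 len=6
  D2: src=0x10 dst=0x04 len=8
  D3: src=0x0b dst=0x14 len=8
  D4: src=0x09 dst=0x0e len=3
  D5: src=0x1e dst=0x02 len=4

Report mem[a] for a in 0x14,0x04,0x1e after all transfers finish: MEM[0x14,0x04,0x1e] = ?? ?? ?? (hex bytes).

MEM[0x14,0x04,0x1e] = 74 79 68

D0: mem[0x0a..0x0b] <- [d0 7a]
D1: mem[0x00..0x05] <- [d0 7a 41 8b 39 50]
D2: mem[0x04..0x0b] <- [41 8b 39 50 e4 74 61 74]
D3: mem[0x14..0x1b] <- [74 64 ec d0 7a 41 8b 39]
D4: mem[0x0e..0x10] <- [74 61 74]
D5: mem[0x02..0x05] <- [68 c1 79 1a]
query mem[0x14]=0x74, mem[0x04]=0x79, mem[0x1e]=0x68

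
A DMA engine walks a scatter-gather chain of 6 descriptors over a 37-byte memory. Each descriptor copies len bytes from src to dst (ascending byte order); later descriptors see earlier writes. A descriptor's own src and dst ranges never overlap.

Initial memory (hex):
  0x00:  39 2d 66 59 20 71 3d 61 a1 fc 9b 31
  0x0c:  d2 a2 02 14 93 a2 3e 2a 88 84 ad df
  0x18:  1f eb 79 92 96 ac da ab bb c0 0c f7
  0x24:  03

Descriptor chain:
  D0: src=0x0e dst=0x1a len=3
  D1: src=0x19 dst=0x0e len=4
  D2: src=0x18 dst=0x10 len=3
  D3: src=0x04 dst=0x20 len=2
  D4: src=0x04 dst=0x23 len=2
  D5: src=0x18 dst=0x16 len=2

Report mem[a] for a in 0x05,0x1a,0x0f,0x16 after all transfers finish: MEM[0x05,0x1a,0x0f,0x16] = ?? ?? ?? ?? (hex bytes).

MEM[0x05,0x1a,0x0f,0x16] = 71 02 02 1f

[0] 0x0e->0x1a len=3 : 02 14 93
[1] 0x19->0x0e len=4 : eb 02 14 93
[2] 0x18->0x10 len=3 : 1f eb 02
[3] 0x04->0x20 len=2 : 20 71
[4] 0x04->0x23 len=2 : 20 71
[5] 0x18->0x16 len=2 : 1f eb
query mem[0x05]=0x71, mem[0x1a]=0x02, mem[0x0f]=0x02, mem[0x16]=0x1f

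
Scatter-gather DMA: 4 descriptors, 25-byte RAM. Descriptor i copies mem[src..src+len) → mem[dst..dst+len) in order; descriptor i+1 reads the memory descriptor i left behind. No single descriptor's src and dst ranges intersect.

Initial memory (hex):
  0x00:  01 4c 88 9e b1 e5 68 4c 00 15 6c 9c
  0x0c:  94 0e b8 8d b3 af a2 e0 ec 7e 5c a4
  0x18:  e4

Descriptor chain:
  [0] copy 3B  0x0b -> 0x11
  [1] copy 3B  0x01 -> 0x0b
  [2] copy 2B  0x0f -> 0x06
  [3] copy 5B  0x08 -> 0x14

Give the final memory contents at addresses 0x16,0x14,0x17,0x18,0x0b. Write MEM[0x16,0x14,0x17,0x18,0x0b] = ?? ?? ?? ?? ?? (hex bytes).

[0] 0x0b->0x11 len=3 : 9c 94 0e
[1] 0x01->0x0b len=3 : 4c 88 9e
[2] 0x0f->0x06 len=2 : 8d b3
[3] 0x08->0x14 len=5 : 00 15 6c 4c 88
query mem[0x16]=0x6c, mem[0x14]=0x00, mem[0x17]=0x4c, mem[0x18]=0x88, mem[0x0b]=0x4c

MEM[0x16,0x14,0x17,0x18,0x0b] = 6c 00 4c 88 4c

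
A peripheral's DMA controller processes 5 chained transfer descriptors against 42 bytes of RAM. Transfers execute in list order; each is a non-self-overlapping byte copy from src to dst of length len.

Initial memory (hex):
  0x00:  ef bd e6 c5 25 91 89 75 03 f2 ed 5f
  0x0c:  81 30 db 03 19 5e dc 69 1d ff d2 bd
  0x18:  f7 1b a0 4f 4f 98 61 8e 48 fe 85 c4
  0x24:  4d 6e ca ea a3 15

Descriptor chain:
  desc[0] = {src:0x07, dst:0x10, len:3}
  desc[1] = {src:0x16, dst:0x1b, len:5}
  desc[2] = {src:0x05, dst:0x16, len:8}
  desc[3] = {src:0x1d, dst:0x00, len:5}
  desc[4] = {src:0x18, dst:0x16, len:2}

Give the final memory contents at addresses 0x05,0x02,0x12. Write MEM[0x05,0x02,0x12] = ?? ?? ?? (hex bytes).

[0] 0x07->0x10 len=3 : 75 03 f2
[1] 0x16->0x1b len=5 : d2 bd f7 1b a0
[2] 0x05->0x16 len=8 : 91 89 75 03 f2 ed 5f 81
[3] 0x1d->0x00 len=5 : 81 1b a0 48 fe
[4] 0x18->0x16 len=2 : 75 03
query mem[0x05]=0x91, mem[0x02]=0xa0, mem[0x12]=0xf2

MEM[0x05,0x02,0x12] = 91 a0 f2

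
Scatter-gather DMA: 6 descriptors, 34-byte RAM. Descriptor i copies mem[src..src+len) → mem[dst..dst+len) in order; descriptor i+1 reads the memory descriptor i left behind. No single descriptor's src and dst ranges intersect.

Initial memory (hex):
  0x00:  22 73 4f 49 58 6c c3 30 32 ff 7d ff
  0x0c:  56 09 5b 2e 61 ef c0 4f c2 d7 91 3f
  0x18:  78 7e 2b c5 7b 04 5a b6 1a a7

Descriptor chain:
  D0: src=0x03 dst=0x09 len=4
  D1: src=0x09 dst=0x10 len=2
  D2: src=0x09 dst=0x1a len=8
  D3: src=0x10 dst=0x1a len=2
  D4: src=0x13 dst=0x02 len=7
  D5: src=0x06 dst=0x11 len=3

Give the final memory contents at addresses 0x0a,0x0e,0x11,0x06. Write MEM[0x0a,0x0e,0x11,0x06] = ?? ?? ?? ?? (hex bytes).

MEM[0x0a,0x0e,0x11,0x06] = 58 5b 3f 3f

#0 dst[0x09+4] := {0x49,0x58,0x6c,0xc3}
#1 dst[0x10+2] := {0x49,0x58}
#2 dst[0x1a+8] := {0x49,0x58,0x6c,0xc3,0x09,0x5b,0x2e,0x49}
#3 dst[0x1a+2] := {0x49,0x58}
#4 dst[0x02+7] := {0x4f,0xc2,0xd7,0x91,0x3f,0x78,0x7e}
#5 dst[0x11+3] := {0x3f,0x78,0x7e}
query mem[0x0a]=0x58, mem[0x0e]=0x5b, mem[0x11]=0x3f, mem[0x06]=0x3f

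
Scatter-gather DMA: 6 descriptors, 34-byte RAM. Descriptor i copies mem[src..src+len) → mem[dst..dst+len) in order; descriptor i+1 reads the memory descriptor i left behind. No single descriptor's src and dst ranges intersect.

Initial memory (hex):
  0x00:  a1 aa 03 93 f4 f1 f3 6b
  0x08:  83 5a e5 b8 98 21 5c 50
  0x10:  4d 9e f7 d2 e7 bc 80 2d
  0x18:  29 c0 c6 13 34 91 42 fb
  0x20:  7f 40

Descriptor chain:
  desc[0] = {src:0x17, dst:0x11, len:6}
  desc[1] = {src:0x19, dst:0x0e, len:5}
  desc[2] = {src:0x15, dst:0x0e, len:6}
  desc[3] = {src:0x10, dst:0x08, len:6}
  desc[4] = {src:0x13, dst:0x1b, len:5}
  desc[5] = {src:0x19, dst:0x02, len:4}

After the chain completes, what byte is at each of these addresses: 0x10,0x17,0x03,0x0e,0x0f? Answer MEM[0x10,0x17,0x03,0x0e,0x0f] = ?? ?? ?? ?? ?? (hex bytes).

[0] 0x17->0x11 len=6 : 2d 29 c0 c6 13 34
[1] 0x19->0x0e len=5 : c0 c6 13 34 91
[2] 0x15->0x0e len=6 : 13 34 2d 29 c0 c6
[3] 0x10->0x08 len=6 : 2d 29 c0 c6 c6 13
[4] 0x13->0x1b len=5 : c6 c6 13 34 2d
[5] 0x19->0x02 len=4 : c0 c6 c6 c6
query mem[0x10]=0x2d, mem[0x17]=0x2d, mem[0x03]=0xc6, mem[0x0e]=0x13, mem[0x0f]=0x34

MEM[0x10,0x17,0x03,0x0e,0x0f] = 2d 2d c6 13 34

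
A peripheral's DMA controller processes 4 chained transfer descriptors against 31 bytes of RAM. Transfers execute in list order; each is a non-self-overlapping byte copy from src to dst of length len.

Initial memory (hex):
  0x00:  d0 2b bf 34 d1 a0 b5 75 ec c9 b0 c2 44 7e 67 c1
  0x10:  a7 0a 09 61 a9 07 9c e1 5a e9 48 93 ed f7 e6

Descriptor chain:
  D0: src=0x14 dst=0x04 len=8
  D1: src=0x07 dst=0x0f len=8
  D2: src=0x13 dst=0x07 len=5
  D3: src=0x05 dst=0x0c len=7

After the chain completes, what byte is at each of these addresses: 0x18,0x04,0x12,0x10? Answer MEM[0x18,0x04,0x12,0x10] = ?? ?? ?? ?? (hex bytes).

MEM[0x18,0x04,0x12,0x10] = 5a a9 e1 7e

#0 dst[0x04+8] := {0xa9,0x07,0x9c,0xe1,0x5a,0xe9,0x48,0x93}
#1 dst[0x0f+8] := {0xe1,0x5a,0xe9,0x48,0x93,0x44,0x7e,0x67}
#2 dst[0x07+5] := {0x93,0x44,0x7e,0x67,0xe1}
#3 dst[0x0c+7] := {0x07,0x9c,0x93,0x44,0x7e,0x67,0xe1}
query mem[0x18]=0x5a, mem[0x04]=0xa9, mem[0x12]=0xe1, mem[0x10]=0x7e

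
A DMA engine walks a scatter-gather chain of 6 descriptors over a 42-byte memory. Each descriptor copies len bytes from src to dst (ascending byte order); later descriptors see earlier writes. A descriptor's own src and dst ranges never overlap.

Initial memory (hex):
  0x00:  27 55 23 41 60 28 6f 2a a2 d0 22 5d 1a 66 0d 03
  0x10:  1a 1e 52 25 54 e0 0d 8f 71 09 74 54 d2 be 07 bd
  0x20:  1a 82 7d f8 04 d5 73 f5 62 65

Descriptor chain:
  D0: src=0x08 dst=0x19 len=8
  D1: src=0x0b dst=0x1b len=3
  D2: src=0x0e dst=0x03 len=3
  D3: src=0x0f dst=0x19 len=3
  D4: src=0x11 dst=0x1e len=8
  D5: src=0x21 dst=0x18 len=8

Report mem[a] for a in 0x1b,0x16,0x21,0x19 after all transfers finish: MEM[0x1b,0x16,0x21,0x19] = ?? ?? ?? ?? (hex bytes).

[0] 0x08->0x19 len=8 : a2 d0 22 5d 1a 66 0d 03
[1] 0x0b->0x1b len=3 : 5d 1a 66
[2] 0x0e->0x03 len=3 : 0d 03 1a
[3] 0x0f->0x19 len=3 : 03 1a 1e
[4] 0x11->0x1e len=8 : 1e 52 25 54 e0 0d 8f 71
[5] 0x21->0x18 len=8 : 54 e0 0d 8f 71 73 f5 62
query mem[0x1b]=0x8f, mem[0x16]=0x0d, mem[0x21]=0x54, mem[0x19]=0xe0

MEM[0x1b,0x16,0x21,0x19] = 8f 0d 54 e0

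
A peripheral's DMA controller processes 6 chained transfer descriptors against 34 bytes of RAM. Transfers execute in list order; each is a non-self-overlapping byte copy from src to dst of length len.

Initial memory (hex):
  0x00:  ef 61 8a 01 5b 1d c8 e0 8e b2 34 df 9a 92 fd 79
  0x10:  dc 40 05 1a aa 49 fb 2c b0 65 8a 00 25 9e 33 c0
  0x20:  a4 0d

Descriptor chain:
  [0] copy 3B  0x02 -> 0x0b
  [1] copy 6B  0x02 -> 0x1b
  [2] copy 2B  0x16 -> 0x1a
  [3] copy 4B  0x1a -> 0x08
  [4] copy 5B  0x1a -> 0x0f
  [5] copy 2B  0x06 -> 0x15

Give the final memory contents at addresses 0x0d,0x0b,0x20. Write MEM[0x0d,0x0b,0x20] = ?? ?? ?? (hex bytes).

MEM[0x0d,0x0b,0x20] = 5b 5b e0

[0] 0x02->0x0b len=3 : 8a 01 5b
[1] 0x02->0x1b len=6 : 8a 01 5b 1d c8 e0
[2] 0x16->0x1a len=2 : fb 2c
[3] 0x1a->0x08 len=4 : fb 2c 01 5b
[4] 0x1a->0x0f len=5 : fb 2c 01 5b 1d
[5] 0x06->0x15 len=2 : c8 e0
query mem[0x0d]=0x5b, mem[0x0b]=0x5b, mem[0x20]=0xe0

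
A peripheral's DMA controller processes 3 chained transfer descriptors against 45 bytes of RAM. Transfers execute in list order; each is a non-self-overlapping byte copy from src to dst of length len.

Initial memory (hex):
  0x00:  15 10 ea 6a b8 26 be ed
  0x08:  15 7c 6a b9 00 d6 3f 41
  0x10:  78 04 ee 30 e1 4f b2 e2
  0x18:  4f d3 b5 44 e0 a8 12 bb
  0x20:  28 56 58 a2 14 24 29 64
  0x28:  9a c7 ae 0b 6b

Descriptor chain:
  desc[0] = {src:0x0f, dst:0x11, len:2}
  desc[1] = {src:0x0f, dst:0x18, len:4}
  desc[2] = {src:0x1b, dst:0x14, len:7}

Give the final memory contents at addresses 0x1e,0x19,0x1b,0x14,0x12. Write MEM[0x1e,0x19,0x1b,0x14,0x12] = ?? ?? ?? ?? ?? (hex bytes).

MEM[0x1e,0x19,0x1b,0x14,0x12] = 12 28 78 78 78

D0: mem[0x11..0x12] <- [41 78]
D1: mem[0x18..0x1b] <- [41 78 41 78]
D2: mem[0x14..0x1a] <- [78 e0 a8 12 bb 28 56]
query mem[0x1e]=0x12, mem[0x19]=0x28, mem[0x1b]=0x78, mem[0x14]=0x78, mem[0x12]=0x78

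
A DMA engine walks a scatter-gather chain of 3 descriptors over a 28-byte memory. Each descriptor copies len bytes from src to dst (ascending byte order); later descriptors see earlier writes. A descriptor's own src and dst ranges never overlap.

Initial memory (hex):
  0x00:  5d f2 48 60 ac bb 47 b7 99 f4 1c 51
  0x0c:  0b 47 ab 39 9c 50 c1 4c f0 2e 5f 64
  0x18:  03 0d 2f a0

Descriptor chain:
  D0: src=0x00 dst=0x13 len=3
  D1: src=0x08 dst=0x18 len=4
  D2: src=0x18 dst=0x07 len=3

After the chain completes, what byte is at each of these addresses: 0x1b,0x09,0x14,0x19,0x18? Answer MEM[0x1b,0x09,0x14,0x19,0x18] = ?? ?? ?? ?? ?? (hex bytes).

  after D0: wrote 3B at 0x13 = 5df248
  after D1: wrote 4B at 0x18 = 99f41c51
  after D2: wrote 3B at 0x07 = 99f41c
query mem[0x1b]=0x51, mem[0x09]=0x1c, mem[0x14]=0xf2, mem[0x19]=0xf4, mem[0x18]=0x99

MEM[0x1b,0x09,0x14,0x19,0x18] = 51 1c f2 f4 99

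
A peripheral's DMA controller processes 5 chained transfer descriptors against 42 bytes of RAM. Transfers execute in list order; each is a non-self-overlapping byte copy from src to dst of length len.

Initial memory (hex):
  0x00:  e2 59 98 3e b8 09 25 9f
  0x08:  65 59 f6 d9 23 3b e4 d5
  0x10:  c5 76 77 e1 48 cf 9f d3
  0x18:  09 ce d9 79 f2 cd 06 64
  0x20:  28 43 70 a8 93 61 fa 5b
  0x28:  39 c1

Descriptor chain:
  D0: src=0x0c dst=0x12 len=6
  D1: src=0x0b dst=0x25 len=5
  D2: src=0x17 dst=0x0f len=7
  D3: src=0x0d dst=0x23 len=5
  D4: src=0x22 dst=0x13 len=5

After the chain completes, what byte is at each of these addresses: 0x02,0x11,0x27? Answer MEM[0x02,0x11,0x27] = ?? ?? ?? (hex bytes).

MEM[0x02,0x11,0x27] = 98 ce ce

D0: mem[0x12..0x17] <- [23 3b e4 d5 c5 76]
D1: mem[0x25..0x29] <- [d9 23 3b e4 d5]
D2: mem[0x0f..0x15] <- [76 09 ce d9 79 f2 cd]
D3: mem[0x23..0x27] <- [3b e4 76 09 ce]
D4: mem[0x13..0x17] <- [70 3b e4 76 09]
query mem[0x02]=0x98, mem[0x11]=0xce, mem[0x27]=0xce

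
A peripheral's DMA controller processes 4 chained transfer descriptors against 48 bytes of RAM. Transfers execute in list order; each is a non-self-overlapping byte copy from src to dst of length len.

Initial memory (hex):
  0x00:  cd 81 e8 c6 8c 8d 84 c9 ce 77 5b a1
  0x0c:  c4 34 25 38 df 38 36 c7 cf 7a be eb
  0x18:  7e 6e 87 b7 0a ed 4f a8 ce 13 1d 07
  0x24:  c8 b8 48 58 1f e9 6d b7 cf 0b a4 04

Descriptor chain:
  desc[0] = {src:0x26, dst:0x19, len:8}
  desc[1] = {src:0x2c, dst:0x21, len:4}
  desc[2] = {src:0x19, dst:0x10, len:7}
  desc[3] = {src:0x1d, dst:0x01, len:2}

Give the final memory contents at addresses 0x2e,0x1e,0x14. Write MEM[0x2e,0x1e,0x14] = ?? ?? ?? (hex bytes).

MEM[0x2e,0x1e,0x14] = a4 b7 6d

D0: mem[0x19..0x20] <- [48 58 1f e9 6d b7 cf 0b]
D1: mem[0x21..0x24] <- [cf 0b a4 04]
D2: mem[0x10..0x16] <- [48 58 1f e9 6d b7 cf]
D3: mem[0x01..0x02] <- [6d b7]
query mem[0x2e]=0xa4, mem[0x1e]=0xb7, mem[0x14]=0x6d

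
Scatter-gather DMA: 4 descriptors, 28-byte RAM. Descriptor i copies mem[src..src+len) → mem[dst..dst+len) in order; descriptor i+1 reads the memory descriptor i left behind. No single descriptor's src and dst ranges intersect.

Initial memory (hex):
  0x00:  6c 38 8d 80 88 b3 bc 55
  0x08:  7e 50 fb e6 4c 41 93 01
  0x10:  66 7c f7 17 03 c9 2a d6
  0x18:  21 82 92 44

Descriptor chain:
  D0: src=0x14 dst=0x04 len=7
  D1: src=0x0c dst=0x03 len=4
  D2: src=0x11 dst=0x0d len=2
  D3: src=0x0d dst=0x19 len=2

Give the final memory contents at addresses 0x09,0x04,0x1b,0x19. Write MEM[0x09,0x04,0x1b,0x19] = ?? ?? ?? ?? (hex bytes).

MEM[0x09,0x04,0x1b,0x19] = 82 41 44 7c

[0] 0x14->0x04 len=7 : 03 c9 2a d6 21 82 92
[1] 0x0c->0x03 len=4 : 4c 41 93 01
[2] 0x11->0x0d len=2 : 7c f7
[3] 0x0d->0x19 len=2 : 7c f7
query mem[0x09]=0x82, mem[0x04]=0x41, mem[0x1b]=0x44, mem[0x19]=0x7c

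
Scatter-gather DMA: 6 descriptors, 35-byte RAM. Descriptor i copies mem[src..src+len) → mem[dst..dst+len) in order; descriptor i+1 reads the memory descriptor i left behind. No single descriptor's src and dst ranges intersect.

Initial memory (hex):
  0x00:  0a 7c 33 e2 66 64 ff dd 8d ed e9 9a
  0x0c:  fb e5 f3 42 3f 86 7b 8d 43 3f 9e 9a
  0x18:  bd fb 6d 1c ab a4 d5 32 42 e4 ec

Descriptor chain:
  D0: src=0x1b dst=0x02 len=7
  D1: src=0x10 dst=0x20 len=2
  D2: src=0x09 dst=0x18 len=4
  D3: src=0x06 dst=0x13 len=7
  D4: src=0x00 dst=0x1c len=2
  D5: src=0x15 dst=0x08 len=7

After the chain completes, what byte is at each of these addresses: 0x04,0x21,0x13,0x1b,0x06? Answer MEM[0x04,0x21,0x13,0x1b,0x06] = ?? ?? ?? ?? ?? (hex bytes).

D0: mem[0x02..0x08] <- [1c ab a4 d5 32 42 e4]
D1: mem[0x20..0x21] <- [3f 86]
D2: mem[0x18..0x1b] <- [ed e9 9a fb]
D3: mem[0x13..0x19] <- [32 42 e4 ed e9 9a fb]
D4: mem[0x1c..0x1d] <- [0a 7c]
D5: mem[0x08..0x0e] <- [e4 ed e9 9a fb 9a fb]
query mem[0x04]=0xa4, mem[0x21]=0x86, mem[0x13]=0x32, mem[0x1b]=0xfb, mem[0x06]=0x32

MEM[0x04,0x21,0x13,0x1b,0x06] = a4 86 32 fb 32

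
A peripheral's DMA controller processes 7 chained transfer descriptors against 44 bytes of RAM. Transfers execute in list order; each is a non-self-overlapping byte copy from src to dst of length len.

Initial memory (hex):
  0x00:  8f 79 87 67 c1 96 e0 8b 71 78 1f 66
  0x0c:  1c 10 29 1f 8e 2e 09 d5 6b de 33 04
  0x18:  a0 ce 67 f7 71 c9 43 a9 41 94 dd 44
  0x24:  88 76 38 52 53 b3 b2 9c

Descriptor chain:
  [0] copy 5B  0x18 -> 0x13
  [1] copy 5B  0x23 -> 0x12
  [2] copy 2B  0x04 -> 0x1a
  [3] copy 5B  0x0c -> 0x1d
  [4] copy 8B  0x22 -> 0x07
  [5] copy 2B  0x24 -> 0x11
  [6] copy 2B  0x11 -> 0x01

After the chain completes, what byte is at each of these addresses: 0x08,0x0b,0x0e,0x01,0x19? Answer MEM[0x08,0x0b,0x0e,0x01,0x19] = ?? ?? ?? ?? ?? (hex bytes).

MEM[0x08,0x0b,0x0e,0x01,0x19] = 44 38 b3 88 ce

[0] 0x18->0x13 len=5 : a0 ce 67 f7 71
[1] 0x23->0x12 len=5 : 44 88 76 38 52
[2] 0x04->0x1a len=2 : c1 96
[3] 0x0c->0x1d len=5 : 1c 10 29 1f 8e
[4] 0x22->0x07 len=8 : dd 44 88 76 38 52 53 b3
[5] 0x24->0x11 len=2 : 88 76
[6] 0x11->0x01 len=2 : 88 76
query mem[0x08]=0x44, mem[0x0b]=0x38, mem[0x0e]=0xb3, mem[0x01]=0x88, mem[0x19]=0xce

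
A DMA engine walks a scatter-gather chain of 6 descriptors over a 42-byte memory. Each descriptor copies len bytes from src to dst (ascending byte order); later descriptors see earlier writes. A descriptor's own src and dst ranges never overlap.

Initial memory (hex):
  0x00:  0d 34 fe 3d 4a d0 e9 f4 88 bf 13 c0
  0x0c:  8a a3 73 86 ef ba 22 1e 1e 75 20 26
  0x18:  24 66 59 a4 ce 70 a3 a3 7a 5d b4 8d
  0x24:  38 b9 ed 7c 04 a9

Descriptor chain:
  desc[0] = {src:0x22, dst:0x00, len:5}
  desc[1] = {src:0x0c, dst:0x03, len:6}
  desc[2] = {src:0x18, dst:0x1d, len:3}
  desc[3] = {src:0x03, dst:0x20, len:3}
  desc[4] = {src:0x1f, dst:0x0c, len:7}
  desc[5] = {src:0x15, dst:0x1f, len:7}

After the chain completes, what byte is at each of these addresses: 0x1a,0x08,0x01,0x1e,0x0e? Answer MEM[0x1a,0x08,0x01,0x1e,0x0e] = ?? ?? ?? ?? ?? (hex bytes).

MEM[0x1a,0x08,0x01,0x1e,0x0e] = 59 ba 8d 66 a3

D0: mem[0x00..0x04] <- [b4 8d 38 b9 ed]
D1: mem[0x03..0x08] <- [8a a3 73 86 ef ba]
D2: mem[0x1d..0x1f] <- [24 66 59]
D3: mem[0x20..0x22] <- [8a a3 73]
D4: mem[0x0c..0x12] <- [59 8a a3 73 8d 38 b9]
D5: mem[0x1f..0x25] <- [75 20 26 24 66 59 a4]
query mem[0x1a]=0x59, mem[0x08]=0xba, mem[0x01]=0x8d, mem[0x1e]=0x66, mem[0x0e]=0xa3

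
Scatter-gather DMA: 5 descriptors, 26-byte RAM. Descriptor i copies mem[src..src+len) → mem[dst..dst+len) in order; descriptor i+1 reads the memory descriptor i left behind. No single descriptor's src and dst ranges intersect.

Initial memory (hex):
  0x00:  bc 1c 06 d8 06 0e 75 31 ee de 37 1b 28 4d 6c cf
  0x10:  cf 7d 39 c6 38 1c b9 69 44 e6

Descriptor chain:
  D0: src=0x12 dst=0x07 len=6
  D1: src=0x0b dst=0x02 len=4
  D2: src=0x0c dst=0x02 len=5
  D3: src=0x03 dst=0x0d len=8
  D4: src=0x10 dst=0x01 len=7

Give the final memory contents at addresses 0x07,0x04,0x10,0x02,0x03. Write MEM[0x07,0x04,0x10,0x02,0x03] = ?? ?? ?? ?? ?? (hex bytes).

[0] 0x12->0x07 len=6 : 39 c6 38 1c b9 69
[1] 0x0b->0x02 len=4 : b9 69 4d 6c
[2] 0x0c->0x02 len=5 : 69 4d 6c cf cf
[3] 0x03->0x0d len=8 : 4d 6c cf cf 39 c6 38 1c
[4] 0x10->0x01 len=7 : cf 39 c6 38 1c 1c b9
query mem[0x07]=0xb9, mem[0x04]=0x38, mem[0x10]=0xcf, mem[0x02]=0x39, mem[0x03]=0xc6

MEM[0x07,0x04,0x10,0x02,0x03] = b9 38 cf 39 c6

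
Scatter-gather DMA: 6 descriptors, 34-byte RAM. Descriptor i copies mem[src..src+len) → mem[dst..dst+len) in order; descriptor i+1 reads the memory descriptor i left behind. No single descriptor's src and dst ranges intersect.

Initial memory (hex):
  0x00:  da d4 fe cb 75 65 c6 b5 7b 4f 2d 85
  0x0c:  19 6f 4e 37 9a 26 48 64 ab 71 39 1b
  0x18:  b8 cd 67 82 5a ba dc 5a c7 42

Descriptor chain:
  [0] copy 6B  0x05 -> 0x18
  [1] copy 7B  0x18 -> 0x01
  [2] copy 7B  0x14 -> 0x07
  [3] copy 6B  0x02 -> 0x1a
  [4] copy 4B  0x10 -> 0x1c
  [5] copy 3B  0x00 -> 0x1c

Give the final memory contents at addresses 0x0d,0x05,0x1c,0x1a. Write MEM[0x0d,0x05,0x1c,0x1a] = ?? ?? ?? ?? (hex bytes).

[0] 0x05->0x18 len=6 : 65 c6 b5 7b 4f 2d
[1] 0x18->0x01 len=7 : 65 c6 b5 7b 4f 2d dc
[2] 0x14->0x07 len=7 : ab 71 39 1b 65 c6 b5
[3] 0x02->0x1a len=6 : c6 b5 7b 4f 2d ab
[4] 0x10->0x1c len=4 : 9a 26 48 64
[5] 0x00->0x1c len=3 : da 65 c6
query mem[0x0d]=0xb5, mem[0x05]=0x4f, mem[0x1c]=0xda, mem[0x1a]=0xc6

MEM[0x0d,0x05,0x1c,0x1a] = b5 4f da c6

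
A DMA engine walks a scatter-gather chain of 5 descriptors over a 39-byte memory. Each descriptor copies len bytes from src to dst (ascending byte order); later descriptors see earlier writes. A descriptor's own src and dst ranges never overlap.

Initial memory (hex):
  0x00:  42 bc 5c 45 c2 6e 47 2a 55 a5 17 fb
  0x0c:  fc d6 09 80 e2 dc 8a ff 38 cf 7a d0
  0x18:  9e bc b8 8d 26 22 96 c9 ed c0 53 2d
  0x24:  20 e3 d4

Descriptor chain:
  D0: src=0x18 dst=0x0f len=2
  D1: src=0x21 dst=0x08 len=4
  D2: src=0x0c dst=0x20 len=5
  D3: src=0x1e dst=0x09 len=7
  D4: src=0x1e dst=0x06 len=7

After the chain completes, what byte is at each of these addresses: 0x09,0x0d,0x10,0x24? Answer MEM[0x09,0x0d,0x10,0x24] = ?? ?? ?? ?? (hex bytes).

MEM[0x09,0x0d,0x10,0x24] = d6 09 bc bc

D0: mem[0x0f..0x10] <- [9e bc]
D1: mem[0x08..0x0b] <- [c0 53 2d 20]
D2: mem[0x20..0x24] <- [fc d6 09 9e bc]
D3: mem[0x09..0x0f] <- [96 c9 fc d6 09 9e bc]
D4: mem[0x06..0x0c] <- [96 c9 fc d6 09 9e bc]
query mem[0x09]=0xd6, mem[0x0d]=0x09, mem[0x10]=0xbc, mem[0x24]=0xbc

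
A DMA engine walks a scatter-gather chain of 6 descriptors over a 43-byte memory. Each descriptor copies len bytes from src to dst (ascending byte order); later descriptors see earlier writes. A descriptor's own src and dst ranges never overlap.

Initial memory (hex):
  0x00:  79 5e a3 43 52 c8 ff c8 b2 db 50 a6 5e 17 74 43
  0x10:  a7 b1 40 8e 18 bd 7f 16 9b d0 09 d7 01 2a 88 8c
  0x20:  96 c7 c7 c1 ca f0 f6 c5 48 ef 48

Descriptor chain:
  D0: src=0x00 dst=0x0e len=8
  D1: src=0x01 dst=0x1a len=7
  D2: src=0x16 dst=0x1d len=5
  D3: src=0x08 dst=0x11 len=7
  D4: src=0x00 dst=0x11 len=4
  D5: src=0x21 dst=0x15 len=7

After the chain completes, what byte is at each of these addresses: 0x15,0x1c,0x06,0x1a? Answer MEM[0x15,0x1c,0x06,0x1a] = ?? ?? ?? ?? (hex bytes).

  after D0: wrote 8B at 0x0e = 795ea34352c8ffc8
  after D1: wrote 7B at 0x1a = 5ea34352c8ffc8
  after D2: wrote 5B at 0x1d = 7f169bd05e
  after D3: wrote 7B at 0x11 = b2db50a65e1779
  after D4: wrote 4B at 0x11 = 795ea343
  after D5: wrote 7B at 0x15 = 5ec7c1caf0f6c5
query mem[0x15]=0x5e, mem[0x1c]=0x43, mem[0x06]=0xff, mem[0x1a]=0xf6

MEM[0x15,0x1c,0x06,0x1a] = 5e 43 ff f6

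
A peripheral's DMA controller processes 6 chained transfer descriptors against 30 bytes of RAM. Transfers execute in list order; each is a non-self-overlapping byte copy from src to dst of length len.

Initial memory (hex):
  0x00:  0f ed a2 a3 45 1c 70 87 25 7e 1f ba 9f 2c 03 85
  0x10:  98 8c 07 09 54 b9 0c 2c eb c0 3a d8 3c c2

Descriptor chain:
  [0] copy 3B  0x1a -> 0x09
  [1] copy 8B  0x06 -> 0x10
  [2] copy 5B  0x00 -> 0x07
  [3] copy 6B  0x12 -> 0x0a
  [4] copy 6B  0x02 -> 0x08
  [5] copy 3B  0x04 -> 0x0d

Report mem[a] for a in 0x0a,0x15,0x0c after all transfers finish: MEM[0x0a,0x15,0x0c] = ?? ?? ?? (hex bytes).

MEM[0x0a,0x15,0x0c] = 45 3c 70

D0: mem[0x09..0x0b] <- [3a d8 3c]
D1: mem[0x10..0x17] <- [70 87 25 3a d8 3c 9f 2c]
D2: mem[0x07..0x0b] <- [0f ed a2 a3 45]
D3: mem[0x0a..0x0f] <- [25 3a d8 3c 9f 2c]
D4: mem[0x08..0x0d] <- [a2 a3 45 1c 70 0f]
D5: mem[0x0d..0x0f] <- [45 1c 70]
query mem[0x0a]=0x45, mem[0x15]=0x3c, mem[0x0c]=0x70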